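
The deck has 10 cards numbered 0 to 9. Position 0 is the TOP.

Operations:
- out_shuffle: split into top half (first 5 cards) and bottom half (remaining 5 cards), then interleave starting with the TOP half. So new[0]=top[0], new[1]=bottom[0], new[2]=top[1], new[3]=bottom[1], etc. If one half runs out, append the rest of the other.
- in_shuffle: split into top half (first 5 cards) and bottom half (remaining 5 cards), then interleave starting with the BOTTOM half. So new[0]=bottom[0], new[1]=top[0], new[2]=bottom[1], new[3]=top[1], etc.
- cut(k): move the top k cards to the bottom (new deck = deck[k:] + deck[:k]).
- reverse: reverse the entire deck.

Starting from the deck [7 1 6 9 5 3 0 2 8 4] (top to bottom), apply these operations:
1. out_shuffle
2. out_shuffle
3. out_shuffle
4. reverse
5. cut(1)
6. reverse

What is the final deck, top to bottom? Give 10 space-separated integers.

After op 1 (out_shuffle): [7 3 1 0 6 2 9 8 5 4]
After op 2 (out_shuffle): [7 2 3 9 1 8 0 5 6 4]
After op 3 (out_shuffle): [7 8 2 0 3 5 9 6 1 4]
After op 4 (reverse): [4 1 6 9 5 3 0 2 8 7]
After op 5 (cut(1)): [1 6 9 5 3 0 2 8 7 4]
After op 6 (reverse): [4 7 8 2 0 3 5 9 6 1]

Answer: 4 7 8 2 0 3 5 9 6 1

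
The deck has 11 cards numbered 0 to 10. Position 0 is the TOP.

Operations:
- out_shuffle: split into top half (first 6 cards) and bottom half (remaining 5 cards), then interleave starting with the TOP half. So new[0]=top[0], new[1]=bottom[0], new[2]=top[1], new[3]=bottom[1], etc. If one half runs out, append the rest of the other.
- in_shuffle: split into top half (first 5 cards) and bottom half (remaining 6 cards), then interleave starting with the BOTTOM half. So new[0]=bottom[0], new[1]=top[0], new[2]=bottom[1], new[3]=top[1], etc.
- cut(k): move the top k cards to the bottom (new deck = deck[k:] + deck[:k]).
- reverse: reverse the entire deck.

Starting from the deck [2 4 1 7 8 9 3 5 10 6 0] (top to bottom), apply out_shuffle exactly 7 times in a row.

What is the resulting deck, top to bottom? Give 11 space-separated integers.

After op 1 (out_shuffle): [2 3 4 5 1 10 7 6 8 0 9]
After op 2 (out_shuffle): [2 7 3 6 4 8 5 0 1 9 10]
After op 3 (out_shuffle): [2 5 7 0 3 1 6 9 4 10 8]
After op 4 (out_shuffle): [2 6 5 9 7 4 0 10 3 8 1]
After op 5 (out_shuffle): [2 0 6 10 5 3 9 8 7 1 4]
After op 6 (out_shuffle): [2 9 0 8 6 7 10 1 5 4 3]
After op 7 (out_shuffle): [2 10 9 1 0 5 8 4 6 3 7]

Answer: 2 10 9 1 0 5 8 4 6 3 7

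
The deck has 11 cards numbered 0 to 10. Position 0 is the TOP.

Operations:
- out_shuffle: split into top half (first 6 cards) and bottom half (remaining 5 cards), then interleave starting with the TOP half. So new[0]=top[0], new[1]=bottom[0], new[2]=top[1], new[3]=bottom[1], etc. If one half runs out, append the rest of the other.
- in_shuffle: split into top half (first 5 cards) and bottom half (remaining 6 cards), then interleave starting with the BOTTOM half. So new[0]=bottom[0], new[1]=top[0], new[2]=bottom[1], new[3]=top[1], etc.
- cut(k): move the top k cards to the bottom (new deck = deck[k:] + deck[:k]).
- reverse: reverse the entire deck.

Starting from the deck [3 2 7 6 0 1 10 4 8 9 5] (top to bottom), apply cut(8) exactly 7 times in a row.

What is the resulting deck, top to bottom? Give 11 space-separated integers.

Answer: 2 7 6 0 1 10 4 8 9 5 3

Derivation:
After op 1 (cut(8)): [8 9 5 3 2 7 6 0 1 10 4]
After op 2 (cut(8)): [1 10 4 8 9 5 3 2 7 6 0]
After op 3 (cut(8)): [7 6 0 1 10 4 8 9 5 3 2]
After op 4 (cut(8)): [5 3 2 7 6 0 1 10 4 8 9]
After op 5 (cut(8)): [4 8 9 5 3 2 7 6 0 1 10]
After op 6 (cut(8)): [0 1 10 4 8 9 5 3 2 7 6]
After op 7 (cut(8)): [2 7 6 0 1 10 4 8 9 5 3]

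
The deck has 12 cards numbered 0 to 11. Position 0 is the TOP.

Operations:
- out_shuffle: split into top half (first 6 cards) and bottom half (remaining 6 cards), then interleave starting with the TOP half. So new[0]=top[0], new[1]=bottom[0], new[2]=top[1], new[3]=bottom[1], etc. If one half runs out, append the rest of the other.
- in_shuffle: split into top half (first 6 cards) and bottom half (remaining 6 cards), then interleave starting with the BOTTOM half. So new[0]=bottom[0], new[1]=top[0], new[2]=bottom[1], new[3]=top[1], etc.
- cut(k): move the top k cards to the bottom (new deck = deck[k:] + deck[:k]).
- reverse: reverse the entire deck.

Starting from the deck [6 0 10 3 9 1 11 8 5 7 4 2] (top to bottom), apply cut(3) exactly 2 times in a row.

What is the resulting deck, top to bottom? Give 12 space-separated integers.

After op 1 (cut(3)): [3 9 1 11 8 5 7 4 2 6 0 10]
After op 2 (cut(3)): [11 8 5 7 4 2 6 0 10 3 9 1]

Answer: 11 8 5 7 4 2 6 0 10 3 9 1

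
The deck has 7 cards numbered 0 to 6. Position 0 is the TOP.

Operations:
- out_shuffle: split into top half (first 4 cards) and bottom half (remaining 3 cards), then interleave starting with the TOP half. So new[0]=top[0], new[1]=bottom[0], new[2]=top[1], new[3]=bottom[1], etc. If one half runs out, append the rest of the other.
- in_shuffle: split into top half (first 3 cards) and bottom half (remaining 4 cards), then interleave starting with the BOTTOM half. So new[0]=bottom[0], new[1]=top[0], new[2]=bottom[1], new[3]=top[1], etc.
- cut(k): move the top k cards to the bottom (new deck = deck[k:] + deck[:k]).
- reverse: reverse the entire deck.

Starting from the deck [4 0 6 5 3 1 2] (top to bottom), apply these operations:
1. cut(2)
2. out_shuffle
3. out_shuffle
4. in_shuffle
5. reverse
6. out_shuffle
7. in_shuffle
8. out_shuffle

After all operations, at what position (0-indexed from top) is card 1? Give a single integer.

Answer: 4

Derivation:
After op 1 (cut(2)): [6 5 3 1 2 4 0]
After op 2 (out_shuffle): [6 2 5 4 3 0 1]
After op 3 (out_shuffle): [6 3 2 0 5 1 4]
After op 4 (in_shuffle): [0 6 5 3 1 2 4]
After op 5 (reverse): [4 2 1 3 5 6 0]
After op 6 (out_shuffle): [4 5 2 6 1 0 3]
After op 7 (in_shuffle): [6 4 1 5 0 2 3]
After op 8 (out_shuffle): [6 0 4 2 1 3 5]
Card 1 is at position 4.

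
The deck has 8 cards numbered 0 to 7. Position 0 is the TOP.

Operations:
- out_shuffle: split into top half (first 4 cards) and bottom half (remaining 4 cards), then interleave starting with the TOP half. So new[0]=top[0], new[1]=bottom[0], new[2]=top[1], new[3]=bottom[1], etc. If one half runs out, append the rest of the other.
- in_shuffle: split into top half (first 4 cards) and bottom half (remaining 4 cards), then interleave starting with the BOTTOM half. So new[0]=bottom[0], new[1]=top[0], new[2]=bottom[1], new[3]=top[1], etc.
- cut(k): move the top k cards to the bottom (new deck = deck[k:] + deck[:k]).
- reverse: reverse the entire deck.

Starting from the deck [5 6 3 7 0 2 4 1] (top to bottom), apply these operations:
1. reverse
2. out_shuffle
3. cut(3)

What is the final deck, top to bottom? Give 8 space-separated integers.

After op 1 (reverse): [1 4 2 0 7 3 6 5]
After op 2 (out_shuffle): [1 7 4 3 2 6 0 5]
After op 3 (cut(3)): [3 2 6 0 5 1 7 4]

Answer: 3 2 6 0 5 1 7 4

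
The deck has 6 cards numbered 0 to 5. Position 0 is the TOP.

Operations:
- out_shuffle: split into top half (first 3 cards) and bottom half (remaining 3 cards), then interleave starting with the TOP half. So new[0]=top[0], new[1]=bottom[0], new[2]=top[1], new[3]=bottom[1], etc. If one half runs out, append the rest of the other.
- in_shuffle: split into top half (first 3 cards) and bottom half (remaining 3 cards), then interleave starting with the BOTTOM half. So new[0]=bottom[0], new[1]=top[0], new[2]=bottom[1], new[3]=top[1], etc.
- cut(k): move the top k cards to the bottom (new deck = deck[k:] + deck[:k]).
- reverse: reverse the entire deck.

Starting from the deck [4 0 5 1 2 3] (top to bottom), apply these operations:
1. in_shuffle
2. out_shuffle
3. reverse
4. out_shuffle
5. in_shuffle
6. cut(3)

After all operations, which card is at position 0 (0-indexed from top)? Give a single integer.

Answer: 4

Derivation:
After op 1 (in_shuffle): [1 4 2 0 3 5]
After op 2 (out_shuffle): [1 0 4 3 2 5]
After op 3 (reverse): [5 2 3 4 0 1]
After op 4 (out_shuffle): [5 4 2 0 3 1]
After op 5 (in_shuffle): [0 5 3 4 1 2]
After op 6 (cut(3)): [4 1 2 0 5 3]
Position 0: card 4.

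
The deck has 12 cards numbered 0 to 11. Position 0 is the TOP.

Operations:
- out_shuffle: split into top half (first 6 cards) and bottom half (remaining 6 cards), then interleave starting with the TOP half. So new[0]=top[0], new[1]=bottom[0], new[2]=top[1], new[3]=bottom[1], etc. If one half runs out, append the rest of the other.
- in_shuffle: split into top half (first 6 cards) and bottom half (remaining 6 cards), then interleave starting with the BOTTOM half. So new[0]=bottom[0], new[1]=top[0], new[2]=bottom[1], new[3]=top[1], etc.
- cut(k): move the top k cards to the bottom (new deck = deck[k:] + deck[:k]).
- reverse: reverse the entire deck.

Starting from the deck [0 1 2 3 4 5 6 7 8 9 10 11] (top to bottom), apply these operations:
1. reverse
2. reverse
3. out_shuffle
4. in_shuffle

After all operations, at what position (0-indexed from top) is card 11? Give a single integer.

After op 1 (reverse): [11 10 9 8 7 6 5 4 3 2 1 0]
After op 2 (reverse): [0 1 2 3 4 5 6 7 8 9 10 11]
After op 3 (out_shuffle): [0 6 1 7 2 8 3 9 4 10 5 11]
After op 4 (in_shuffle): [3 0 9 6 4 1 10 7 5 2 11 8]
Card 11 is at position 10.

Answer: 10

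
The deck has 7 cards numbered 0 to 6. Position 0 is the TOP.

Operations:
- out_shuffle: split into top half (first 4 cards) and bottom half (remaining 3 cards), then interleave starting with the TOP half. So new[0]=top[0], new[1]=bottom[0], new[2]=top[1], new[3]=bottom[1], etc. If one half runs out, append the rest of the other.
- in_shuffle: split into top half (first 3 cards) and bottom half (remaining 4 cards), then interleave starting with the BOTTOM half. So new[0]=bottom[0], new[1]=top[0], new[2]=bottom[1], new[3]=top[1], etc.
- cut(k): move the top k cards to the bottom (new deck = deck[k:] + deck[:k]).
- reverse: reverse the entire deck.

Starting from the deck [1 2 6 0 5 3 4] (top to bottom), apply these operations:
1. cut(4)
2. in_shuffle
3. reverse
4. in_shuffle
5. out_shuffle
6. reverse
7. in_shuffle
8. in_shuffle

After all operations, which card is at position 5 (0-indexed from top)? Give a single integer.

After op 1 (cut(4)): [5 3 4 1 2 6 0]
After op 2 (in_shuffle): [1 5 2 3 6 4 0]
After op 3 (reverse): [0 4 6 3 2 5 1]
After op 4 (in_shuffle): [3 0 2 4 5 6 1]
After op 5 (out_shuffle): [3 5 0 6 2 1 4]
After op 6 (reverse): [4 1 2 6 0 5 3]
After op 7 (in_shuffle): [6 4 0 1 5 2 3]
After op 8 (in_shuffle): [1 6 5 4 2 0 3]
Position 5: card 0.

Answer: 0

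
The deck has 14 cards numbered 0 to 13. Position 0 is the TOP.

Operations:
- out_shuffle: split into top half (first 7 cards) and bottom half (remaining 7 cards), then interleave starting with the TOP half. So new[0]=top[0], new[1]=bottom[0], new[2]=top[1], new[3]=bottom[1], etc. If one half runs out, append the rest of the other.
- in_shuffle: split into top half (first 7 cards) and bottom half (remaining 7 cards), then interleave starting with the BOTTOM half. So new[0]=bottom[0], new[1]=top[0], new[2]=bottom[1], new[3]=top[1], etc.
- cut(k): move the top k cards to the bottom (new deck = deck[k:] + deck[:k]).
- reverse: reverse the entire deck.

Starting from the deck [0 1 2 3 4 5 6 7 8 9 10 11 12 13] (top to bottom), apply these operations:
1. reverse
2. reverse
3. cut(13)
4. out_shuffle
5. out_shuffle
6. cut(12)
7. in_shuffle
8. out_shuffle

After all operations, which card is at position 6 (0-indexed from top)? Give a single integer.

After op 1 (reverse): [13 12 11 10 9 8 7 6 5 4 3 2 1 0]
After op 2 (reverse): [0 1 2 3 4 5 6 7 8 9 10 11 12 13]
After op 3 (cut(13)): [13 0 1 2 3 4 5 6 7 8 9 10 11 12]
After op 4 (out_shuffle): [13 6 0 7 1 8 2 9 3 10 4 11 5 12]
After op 5 (out_shuffle): [13 9 6 3 0 10 7 4 1 11 8 5 2 12]
After op 6 (cut(12)): [2 12 13 9 6 3 0 10 7 4 1 11 8 5]
After op 7 (in_shuffle): [10 2 7 12 4 13 1 9 11 6 8 3 5 0]
After op 8 (out_shuffle): [10 9 2 11 7 6 12 8 4 3 13 5 1 0]
Position 6: card 12.

Answer: 12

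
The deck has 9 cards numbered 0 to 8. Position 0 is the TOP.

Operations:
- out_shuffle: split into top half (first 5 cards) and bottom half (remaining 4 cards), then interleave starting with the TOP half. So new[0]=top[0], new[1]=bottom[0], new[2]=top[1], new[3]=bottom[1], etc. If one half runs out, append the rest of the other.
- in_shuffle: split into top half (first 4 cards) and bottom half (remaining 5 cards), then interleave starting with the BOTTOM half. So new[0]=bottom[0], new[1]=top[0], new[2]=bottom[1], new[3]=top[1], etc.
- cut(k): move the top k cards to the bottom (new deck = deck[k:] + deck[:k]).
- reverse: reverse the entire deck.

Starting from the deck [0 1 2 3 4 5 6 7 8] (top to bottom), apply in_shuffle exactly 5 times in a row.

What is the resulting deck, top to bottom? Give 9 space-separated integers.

Answer: 1 3 5 7 0 2 4 6 8

Derivation:
After op 1 (in_shuffle): [4 0 5 1 6 2 7 3 8]
After op 2 (in_shuffle): [6 4 2 0 7 5 3 1 8]
After op 3 (in_shuffle): [7 6 5 4 3 2 1 0 8]
After op 4 (in_shuffle): [3 7 2 6 1 5 0 4 8]
After op 5 (in_shuffle): [1 3 5 7 0 2 4 6 8]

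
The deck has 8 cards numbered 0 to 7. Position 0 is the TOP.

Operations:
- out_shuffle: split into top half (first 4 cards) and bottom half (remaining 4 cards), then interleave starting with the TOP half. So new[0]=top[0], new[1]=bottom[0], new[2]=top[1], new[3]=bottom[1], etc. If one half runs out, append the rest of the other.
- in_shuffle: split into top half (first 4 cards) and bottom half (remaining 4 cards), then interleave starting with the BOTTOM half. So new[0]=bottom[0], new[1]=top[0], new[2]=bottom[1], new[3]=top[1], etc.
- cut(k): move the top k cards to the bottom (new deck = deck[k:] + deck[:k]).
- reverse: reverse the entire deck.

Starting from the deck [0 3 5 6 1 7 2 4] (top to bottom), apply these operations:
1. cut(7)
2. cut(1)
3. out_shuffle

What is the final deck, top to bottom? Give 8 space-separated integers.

Answer: 0 1 3 7 5 2 6 4

Derivation:
After op 1 (cut(7)): [4 0 3 5 6 1 7 2]
After op 2 (cut(1)): [0 3 5 6 1 7 2 4]
After op 3 (out_shuffle): [0 1 3 7 5 2 6 4]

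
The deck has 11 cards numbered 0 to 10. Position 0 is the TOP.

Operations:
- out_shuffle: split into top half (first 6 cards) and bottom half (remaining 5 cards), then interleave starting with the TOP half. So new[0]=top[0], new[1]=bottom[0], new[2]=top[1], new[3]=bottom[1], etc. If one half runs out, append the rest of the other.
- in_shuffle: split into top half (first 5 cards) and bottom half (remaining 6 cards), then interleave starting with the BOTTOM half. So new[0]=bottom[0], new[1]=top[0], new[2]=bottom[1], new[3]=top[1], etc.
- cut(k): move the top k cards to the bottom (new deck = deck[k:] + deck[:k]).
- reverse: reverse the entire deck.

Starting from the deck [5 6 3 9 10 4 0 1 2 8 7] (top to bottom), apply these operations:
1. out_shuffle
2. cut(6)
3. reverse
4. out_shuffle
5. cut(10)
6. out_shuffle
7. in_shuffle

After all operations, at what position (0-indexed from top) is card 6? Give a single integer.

After op 1 (out_shuffle): [5 0 6 1 3 2 9 8 10 7 4]
After op 2 (cut(6)): [9 8 10 7 4 5 0 6 1 3 2]
After op 3 (reverse): [2 3 1 6 0 5 4 7 10 8 9]
After op 4 (out_shuffle): [2 4 3 7 1 10 6 8 0 9 5]
After op 5 (cut(10)): [5 2 4 3 7 1 10 6 8 0 9]
After op 6 (out_shuffle): [5 10 2 6 4 8 3 0 7 9 1]
After op 7 (in_shuffle): [8 5 3 10 0 2 7 6 9 4 1]
Card 6 is at position 7.

Answer: 7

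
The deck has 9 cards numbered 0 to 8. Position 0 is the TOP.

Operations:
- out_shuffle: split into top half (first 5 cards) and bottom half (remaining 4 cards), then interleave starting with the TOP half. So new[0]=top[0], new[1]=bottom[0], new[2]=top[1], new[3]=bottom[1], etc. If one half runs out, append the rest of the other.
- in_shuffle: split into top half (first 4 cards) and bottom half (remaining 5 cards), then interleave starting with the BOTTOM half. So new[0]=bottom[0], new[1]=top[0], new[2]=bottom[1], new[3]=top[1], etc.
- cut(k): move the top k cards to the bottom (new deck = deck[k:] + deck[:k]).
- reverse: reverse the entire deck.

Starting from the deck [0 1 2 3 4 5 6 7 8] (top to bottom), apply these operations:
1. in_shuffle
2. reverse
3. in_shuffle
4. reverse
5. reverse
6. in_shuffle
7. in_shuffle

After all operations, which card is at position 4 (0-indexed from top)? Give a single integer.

After op 1 (in_shuffle): [4 0 5 1 6 2 7 3 8]
After op 2 (reverse): [8 3 7 2 6 1 5 0 4]
After op 3 (in_shuffle): [6 8 1 3 5 7 0 2 4]
After op 4 (reverse): [4 2 0 7 5 3 1 8 6]
After op 5 (reverse): [6 8 1 3 5 7 0 2 4]
After op 6 (in_shuffle): [5 6 7 8 0 1 2 3 4]
After op 7 (in_shuffle): [0 5 1 6 2 7 3 8 4]
Position 4: card 2.

Answer: 2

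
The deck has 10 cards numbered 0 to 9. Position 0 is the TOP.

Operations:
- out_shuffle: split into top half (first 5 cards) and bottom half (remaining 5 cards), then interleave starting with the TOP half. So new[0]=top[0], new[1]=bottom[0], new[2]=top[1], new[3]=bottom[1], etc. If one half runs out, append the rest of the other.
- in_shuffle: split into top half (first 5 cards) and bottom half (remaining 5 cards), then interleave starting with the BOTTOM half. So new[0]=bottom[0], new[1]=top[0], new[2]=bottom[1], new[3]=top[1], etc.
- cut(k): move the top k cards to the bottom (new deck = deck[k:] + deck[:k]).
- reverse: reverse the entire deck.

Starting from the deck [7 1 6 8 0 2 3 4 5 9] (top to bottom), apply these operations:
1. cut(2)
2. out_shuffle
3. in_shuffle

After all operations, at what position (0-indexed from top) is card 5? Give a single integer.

Answer: 7

Derivation:
After op 1 (cut(2)): [6 8 0 2 3 4 5 9 7 1]
After op 2 (out_shuffle): [6 4 8 5 0 9 2 7 3 1]
After op 3 (in_shuffle): [9 6 2 4 7 8 3 5 1 0]
Card 5 is at position 7.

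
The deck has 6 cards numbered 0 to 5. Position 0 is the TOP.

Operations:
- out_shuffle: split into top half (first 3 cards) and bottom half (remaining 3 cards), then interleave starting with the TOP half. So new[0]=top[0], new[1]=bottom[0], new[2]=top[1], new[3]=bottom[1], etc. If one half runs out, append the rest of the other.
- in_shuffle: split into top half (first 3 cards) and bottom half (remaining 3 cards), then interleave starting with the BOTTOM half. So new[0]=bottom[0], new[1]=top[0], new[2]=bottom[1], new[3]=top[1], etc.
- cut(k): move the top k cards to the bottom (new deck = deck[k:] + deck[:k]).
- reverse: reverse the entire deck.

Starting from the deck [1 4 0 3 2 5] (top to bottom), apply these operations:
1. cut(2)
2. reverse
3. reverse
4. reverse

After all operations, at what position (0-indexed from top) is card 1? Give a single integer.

After op 1 (cut(2)): [0 3 2 5 1 4]
After op 2 (reverse): [4 1 5 2 3 0]
After op 3 (reverse): [0 3 2 5 1 4]
After op 4 (reverse): [4 1 5 2 3 0]
Card 1 is at position 1.

Answer: 1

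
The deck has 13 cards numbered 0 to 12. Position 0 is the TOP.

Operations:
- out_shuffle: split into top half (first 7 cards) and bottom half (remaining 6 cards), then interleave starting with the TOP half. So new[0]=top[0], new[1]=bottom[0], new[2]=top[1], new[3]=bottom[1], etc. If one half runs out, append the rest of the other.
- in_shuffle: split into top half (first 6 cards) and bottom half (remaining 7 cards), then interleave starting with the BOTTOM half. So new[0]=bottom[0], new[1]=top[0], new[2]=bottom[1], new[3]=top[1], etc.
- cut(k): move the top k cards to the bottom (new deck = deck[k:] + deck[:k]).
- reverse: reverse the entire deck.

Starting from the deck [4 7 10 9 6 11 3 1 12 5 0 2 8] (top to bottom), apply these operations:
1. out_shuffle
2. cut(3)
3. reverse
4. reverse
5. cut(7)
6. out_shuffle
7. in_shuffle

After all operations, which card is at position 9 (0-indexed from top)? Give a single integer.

After op 1 (out_shuffle): [4 1 7 12 10 5 9 0 6 2 11 8 3]
After op 2 (cut(3)): [12 10 5 9 0 6 2 11 8 3 4 1 7]
After op 3 (reverse): [7 1 4 3 8 11 2 6 0 9 5 10 12]
After op 4 (reverse): [12 10 5 9 0 6 2 11 8 3 4 1 7]
After op 5 (cut(7)): [11 8 3 4 1 7 12 10 5 9 0 6 2]
After op 6 (out_shuffle): [11 10 8 5 3 9 4 0 1 6 7 2 12]
After op 7 (in_shuffle): [4 11 0 10 1 8 6 5 7 3 2 9 12]
Position 9: card 3.

Answer: 3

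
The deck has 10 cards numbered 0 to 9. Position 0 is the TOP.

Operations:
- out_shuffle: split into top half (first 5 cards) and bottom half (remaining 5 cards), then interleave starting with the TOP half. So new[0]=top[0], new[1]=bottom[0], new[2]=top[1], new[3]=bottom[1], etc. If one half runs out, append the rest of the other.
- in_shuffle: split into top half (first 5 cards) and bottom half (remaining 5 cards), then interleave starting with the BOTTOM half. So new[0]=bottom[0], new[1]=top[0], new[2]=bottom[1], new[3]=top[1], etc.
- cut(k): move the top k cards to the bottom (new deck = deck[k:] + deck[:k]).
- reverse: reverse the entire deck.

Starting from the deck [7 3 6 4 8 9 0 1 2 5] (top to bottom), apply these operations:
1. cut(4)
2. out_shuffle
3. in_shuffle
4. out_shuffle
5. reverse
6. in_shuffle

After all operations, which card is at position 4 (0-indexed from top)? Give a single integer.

Answer: 8

Derivation:
After op 1 (cut(4)): [8 9 0 1 2 5 7 3 6 4]
After op 2 (out_shuffle): [8 5 9 7 0 3 1 6 2 4]
After op 3 (in_shuffle): [3 8 1 5 6 9 2 7 4 0]
After op 4 (out_shuffle): [3 9 8 2 1 7 5 4 6 0]
After op 5 (reverse): [0 6 4 5 7 1 2 8 9 3]
After op 6 (in_shuffle): [1 0 2 6 8 4 9 5 3 7]
Position 4: card 8.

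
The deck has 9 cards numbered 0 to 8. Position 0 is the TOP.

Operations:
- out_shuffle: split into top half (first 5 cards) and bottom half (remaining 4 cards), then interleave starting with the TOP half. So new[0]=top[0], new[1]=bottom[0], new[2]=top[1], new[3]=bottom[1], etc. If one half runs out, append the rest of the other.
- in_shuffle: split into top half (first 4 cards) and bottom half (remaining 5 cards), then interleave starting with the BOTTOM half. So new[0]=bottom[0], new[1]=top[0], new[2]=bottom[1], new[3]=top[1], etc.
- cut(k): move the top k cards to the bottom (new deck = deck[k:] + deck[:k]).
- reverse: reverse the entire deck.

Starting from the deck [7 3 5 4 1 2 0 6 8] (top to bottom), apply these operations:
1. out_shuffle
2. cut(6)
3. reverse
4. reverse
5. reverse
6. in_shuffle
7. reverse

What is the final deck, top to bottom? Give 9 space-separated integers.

After op 1 (out_shuffle): [7 2 3 0 5 6 4 8 1]
After op 2 (cut(6)): [4 8 1 7 2 3 0 5 6]
After op 3 (reverse): [6 5 0 3 2 7 1 8 4]
After op 4 (reverse): [4 8 1 7 2 3 0 5 6]
After op 5 (reverse): [6 5 0 3 2 7 1 8 4]
After op 6 (in_shuffle): [2 6 7 5 1 0 8 3 4]
After op 7 (reverse): [4 3 8 0 1 5 7 6 2]

Answer: 4 3 8 0 1 5 7 6 2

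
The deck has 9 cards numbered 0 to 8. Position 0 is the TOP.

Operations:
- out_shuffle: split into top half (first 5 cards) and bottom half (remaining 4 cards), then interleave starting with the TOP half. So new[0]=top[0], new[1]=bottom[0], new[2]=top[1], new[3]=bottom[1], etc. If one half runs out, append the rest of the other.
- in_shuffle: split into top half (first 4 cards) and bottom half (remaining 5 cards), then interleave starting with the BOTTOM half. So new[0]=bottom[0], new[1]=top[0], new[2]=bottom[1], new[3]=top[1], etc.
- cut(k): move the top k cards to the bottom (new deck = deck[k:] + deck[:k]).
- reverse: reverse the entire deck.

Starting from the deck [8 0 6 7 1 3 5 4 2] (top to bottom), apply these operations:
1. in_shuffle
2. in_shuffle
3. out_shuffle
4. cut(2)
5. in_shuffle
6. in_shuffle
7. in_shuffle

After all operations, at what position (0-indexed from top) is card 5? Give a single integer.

Answer: 0

Derivation:
After op 1 (in_shuffle): [1 8 3 0 5 6 4 7 2]
After op 2 (in_shuffle): [5 1 6 8 4 3 7 0 2]
After op 3 (out_shuffle): [5 3 1 7 6 0 8 2 4]
After op 4 (cut(2)): [1 7 6 0 8 2 4 5 3]
After op 5 (in_shuffle): [8 1 2 7 4 6 5 0 3]
After op 6 (in_shuffle): [4 8 6 1 5 2 0 7 3]
After op 7 (in_shuffle): [5 4 2 8 0 6 7 1 3]
Card 5 is at position 0.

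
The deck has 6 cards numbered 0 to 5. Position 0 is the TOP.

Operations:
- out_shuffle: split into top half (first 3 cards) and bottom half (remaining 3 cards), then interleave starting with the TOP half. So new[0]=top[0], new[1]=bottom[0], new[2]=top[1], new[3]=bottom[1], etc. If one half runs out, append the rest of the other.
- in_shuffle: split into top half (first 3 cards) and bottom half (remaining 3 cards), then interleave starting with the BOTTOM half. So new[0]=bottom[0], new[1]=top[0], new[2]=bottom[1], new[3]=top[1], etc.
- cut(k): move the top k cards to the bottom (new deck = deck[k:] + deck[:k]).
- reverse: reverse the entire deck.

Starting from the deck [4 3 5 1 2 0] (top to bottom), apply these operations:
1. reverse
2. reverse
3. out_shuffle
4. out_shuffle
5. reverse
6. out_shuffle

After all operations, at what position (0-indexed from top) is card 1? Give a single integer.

After op 1 (reverse): [0 2 1 5 3 4]
After op 2 (reverse): [4 3 5 1 2 0]
After op 3 (out_shuffle): [4 1 3 2 5 0]
After op 4 (out_shuffle): [4 2 1 5 3 0]
After op 5 (reverse): [0 3 5 1 2 4]
After op 6 (out_shuffle): [0 1 3 2 5 4]
Card 1 is at position 1.

Answer: 1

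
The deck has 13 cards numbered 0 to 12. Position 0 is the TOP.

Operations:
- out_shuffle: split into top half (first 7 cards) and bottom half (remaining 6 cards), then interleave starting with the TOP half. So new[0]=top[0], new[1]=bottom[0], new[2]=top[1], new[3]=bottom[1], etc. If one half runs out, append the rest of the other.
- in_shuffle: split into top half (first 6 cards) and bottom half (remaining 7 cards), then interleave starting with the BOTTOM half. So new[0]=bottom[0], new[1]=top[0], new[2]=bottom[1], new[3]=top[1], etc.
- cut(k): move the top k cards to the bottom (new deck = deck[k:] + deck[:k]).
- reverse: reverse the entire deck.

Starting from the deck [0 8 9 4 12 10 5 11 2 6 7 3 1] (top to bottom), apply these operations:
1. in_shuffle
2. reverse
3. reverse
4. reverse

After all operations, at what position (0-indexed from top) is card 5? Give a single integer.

After op 1 (in_shuffle): [5 0 11 8 2 9 6 4 7 12 3 10 1]
After op 2 (reverse): [1 10 3 12 7 4 6 9 2 8 11 0 5]
After op 3 (reverse): [5 0 11 8 2 9 6 4 7 12 3 10 1]
After op 4 (reverse): [1 10 3 12 7 4 6 9 2 8 11 0 5]
Card 5 is at position 12.

Answer: 12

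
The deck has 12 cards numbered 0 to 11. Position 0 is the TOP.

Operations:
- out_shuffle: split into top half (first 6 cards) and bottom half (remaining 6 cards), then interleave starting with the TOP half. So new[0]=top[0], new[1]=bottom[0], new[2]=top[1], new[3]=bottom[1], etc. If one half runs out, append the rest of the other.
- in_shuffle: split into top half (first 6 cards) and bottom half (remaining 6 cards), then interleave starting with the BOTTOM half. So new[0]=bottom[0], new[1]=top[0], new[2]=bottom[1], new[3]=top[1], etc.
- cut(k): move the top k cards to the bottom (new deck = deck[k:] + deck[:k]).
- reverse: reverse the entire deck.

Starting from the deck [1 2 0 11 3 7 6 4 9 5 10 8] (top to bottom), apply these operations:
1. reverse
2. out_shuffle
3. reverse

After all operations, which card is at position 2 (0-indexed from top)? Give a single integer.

After op 1 (reverse): [8 10 5 9 4 6 7 3 11 0 2 1]
After op 2 (out_shuffle): [8 7 10 3 5 11 9 0 4 2 6 1]
After op 3 (reverse): [1 6 2 4 0 9 11 5 3 10 7 8]
Position 2: card 2.

Answer: 2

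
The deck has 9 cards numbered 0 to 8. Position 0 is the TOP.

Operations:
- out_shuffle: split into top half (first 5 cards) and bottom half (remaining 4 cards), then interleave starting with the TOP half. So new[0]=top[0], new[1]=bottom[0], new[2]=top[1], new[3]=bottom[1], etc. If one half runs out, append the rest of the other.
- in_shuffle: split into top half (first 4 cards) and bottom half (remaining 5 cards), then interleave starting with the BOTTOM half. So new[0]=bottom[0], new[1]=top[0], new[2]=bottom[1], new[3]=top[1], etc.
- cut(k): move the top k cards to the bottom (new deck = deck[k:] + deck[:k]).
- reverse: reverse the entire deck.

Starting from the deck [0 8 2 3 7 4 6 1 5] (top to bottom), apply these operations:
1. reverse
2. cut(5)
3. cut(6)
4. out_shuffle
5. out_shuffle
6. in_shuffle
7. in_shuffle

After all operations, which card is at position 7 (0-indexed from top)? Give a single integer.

After op 1 (reverse): [5 1 6 4 7 3 2 8 0]
After op 2 (cut(5)): [3 2 8 0 5 1 6 4 7]
After op 3 (cut(6)): [6 4 7 3 2 8 0 5 1]
After op 4 (out_shuffle): [6 8 4 0 7 5 3 1 2]
After op 5 (out_shuffle): [6 5 8 3 4 1 0 2 7]
After op 6 (in_shuffle): [4 6 1 5 0 8 2 3 7]
After op 7 (in_shuffle): [0 4 8 6 2 1 3 5 7]
Position 7: card 5.

Answer: 5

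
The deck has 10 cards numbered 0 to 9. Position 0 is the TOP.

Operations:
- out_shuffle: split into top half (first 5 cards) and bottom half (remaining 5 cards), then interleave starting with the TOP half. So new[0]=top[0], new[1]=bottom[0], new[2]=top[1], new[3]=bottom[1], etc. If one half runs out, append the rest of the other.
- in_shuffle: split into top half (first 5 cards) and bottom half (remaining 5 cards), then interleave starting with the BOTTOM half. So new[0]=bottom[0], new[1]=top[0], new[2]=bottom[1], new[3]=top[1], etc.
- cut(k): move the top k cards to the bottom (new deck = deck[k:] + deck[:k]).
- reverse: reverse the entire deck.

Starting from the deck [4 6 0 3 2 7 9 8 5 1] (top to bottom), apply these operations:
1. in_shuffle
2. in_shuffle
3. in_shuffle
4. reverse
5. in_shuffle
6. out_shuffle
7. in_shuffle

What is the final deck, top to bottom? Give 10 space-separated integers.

After op 1 (in_shuffle): [7 4 9 6 8 0 5 3 1 2]
After op 2 (in_shuffle): [0 7 5 4 3 9 1 6 2 8]
After op 3 (in_shuffle): [9 0 1 7 6 5 2 4 8 3]
After op 4 (reverse): [3 8 4 2 5 6 7 1 0 9]
After op 5 (in_shuffle): [6 3 7 8 1 4 0 2 9 5]
After op 6 (out_shuffle): [6 4 3 0 7 2 8 9 1 5]
After op 7 (in_shuffle): [2 6 8 4 9 3 1 0 5 7]

Answer: 2 6 8 4 9 3 1 0 5 7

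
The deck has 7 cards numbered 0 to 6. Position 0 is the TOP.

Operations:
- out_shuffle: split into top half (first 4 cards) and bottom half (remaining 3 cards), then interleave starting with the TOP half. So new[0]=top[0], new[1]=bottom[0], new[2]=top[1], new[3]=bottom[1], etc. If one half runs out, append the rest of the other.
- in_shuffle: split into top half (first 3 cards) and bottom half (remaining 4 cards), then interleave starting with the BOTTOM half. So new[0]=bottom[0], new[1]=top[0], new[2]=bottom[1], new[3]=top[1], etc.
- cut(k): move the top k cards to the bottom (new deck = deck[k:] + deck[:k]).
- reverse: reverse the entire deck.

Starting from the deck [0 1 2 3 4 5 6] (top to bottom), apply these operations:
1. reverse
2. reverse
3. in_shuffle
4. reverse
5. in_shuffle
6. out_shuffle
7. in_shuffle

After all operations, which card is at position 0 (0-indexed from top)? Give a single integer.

Answer: 5

Derivation:
After op 1 (reverse): [6 5 4 3 2 1 0]
After op 2 (reverse): [0 1 2 3 4 5 6]
After op 3 (in_shuffle): [3 0 4 1 5 2 6]
After op 4 (reverse): [6 2 5 1 4 0 3]
After op 5 (in_shuffle): [1 6 4 2 0 5 3]
After op 6 (out_shuffle): [1 0 6 5 4 3 2]
After op 7 (in_shuffle): [5 1 4 0 3 6 2]
Position 0: card 5.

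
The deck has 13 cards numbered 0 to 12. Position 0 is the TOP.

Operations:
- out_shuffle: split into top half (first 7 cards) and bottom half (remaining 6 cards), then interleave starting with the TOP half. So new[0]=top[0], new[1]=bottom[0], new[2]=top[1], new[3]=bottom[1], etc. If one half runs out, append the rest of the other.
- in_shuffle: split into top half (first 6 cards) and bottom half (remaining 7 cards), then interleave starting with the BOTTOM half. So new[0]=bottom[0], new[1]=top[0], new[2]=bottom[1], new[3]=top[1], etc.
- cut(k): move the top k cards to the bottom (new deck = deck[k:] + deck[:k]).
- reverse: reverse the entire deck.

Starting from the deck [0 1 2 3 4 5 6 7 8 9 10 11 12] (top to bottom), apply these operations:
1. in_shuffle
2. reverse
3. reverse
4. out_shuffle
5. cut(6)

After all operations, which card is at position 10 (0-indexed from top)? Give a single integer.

Answer: 10

Derivation:
After op 1 (in_shuffle): [6 0 7 1 8 2 9 3 10 4 11 5 12]
After op 2 (reverse): [12 5 11 4 10 3 9 2 8 1 7 0 6]
After op 3 (reverse): [6 0 7 1 8 2 9 3 10 4 11 5 12]
After op 4 (out_shuffle): [6 3 0 10 7 4 1 11 8 5 2 12 9]
After op 5 (cut(6)): [1 11 8 5 2 12 9 6 3 0 10 7 4]
Position 10: card 10.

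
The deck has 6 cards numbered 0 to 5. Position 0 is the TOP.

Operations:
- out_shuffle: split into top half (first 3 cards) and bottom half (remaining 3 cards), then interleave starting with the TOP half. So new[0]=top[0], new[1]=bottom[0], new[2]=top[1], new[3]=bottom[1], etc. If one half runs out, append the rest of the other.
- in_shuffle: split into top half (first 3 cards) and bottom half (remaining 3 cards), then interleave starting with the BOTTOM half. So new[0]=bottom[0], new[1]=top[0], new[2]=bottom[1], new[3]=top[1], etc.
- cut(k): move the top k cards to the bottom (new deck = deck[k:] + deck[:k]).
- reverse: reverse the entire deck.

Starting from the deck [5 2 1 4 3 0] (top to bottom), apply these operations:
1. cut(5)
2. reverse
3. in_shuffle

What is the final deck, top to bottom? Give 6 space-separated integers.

Answer: 2 3 5 4 0 1

Derivation:
After op 1 (cut(5)): [0 5 2 1 4 3]
After op 2 (reverse): [3 4 1 2 5 0]
After op 3 (in_shuffle): [2 3 5 4 0 1]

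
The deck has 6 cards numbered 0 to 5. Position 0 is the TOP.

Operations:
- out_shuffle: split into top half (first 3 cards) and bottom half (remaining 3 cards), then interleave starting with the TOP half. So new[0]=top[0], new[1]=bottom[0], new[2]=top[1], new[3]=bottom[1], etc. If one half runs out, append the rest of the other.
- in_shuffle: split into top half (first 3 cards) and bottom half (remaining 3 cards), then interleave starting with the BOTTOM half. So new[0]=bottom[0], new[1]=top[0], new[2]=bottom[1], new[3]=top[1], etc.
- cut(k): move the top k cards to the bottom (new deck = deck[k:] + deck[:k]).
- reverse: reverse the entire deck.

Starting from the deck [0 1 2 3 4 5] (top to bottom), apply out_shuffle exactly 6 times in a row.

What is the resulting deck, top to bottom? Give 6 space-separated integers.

Answer: 0 4 3 2 1 5

Derivation:
After op 1 (out_shuffle): [0 3 1 4 2 5]
After op 2 (out_shuffle): [0 4 3 2 1 5]
After op 3 (out_shuffle): [0 2 4 1 3 5]
After op 4 (out_shuffle): [0 1 2 3 4 5]
After op 5 (out_shuffle): [0 3 1 4 2 5]
After op 6 (out_shuffle): [0 4 3 2 1 5]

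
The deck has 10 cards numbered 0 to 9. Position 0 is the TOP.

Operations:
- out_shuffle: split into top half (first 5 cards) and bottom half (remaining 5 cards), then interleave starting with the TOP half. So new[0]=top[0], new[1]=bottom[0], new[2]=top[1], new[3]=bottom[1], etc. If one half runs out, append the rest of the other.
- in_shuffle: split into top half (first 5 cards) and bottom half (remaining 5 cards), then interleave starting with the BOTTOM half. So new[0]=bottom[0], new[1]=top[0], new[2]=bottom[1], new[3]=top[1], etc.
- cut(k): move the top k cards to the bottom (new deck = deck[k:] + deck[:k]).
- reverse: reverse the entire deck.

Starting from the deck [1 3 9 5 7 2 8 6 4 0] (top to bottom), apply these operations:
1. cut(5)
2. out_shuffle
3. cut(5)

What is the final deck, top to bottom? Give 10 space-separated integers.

Answer: 9 4 5 0 7 2 1 8 3 6

Derivation:
After op 1 (cut(5)): [2 8 6 4 0 1 3 9 5 7]
After op 2 (out_shuffle): [2 1 8 3 6 9 4 5 0 7]
After op 3 (cut(5)): [9 4 5 0 7 2 1 8 3 6]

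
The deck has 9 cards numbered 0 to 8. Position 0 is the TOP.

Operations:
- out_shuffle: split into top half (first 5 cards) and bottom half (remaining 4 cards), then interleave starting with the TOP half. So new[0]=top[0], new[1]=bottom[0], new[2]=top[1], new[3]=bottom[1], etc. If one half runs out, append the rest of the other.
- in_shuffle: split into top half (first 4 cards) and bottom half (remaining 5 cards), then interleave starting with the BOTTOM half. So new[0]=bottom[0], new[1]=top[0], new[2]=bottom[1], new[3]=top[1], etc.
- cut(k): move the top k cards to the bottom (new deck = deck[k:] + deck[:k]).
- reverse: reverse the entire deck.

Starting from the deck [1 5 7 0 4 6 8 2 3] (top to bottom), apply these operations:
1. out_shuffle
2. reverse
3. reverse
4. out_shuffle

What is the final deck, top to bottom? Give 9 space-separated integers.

After op 1 (out_shuffle): [1 6 5 8 7 2 0 3 4]
After op 2 (reverse): [4 3 0 2 7 8 5 6 1]
After op 3 (reverse): [1 6 5 8 7 2 0 3 4]
After op 4 (out_shuffle): [1 2 6 0 5 3 8 4 7]

Answer: 1 2 6 0 5 3 8 4 7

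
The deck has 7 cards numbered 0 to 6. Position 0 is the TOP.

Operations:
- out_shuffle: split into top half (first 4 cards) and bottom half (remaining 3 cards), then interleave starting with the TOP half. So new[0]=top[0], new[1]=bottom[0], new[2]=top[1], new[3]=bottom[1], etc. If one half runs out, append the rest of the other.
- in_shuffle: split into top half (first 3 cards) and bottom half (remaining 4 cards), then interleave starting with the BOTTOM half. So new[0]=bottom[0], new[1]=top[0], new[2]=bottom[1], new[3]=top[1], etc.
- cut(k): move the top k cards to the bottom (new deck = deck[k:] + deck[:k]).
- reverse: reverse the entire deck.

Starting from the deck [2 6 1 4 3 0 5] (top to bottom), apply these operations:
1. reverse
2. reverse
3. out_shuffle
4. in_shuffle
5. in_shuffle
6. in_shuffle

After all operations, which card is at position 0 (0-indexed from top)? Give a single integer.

Answer: 2

Derivation:
After op 1 (reverse): [5 0 3 4 1 6 2]
After op 2 (reverse): [2 6 1 4 3 0 5]
After op 3 (out_shuffle): [2 3 6 0 1 5 4]
After op 4 (in_shuffle): [0 2 1 3 5 6 4]
After op 5 (in_shuffle): [3 0 5 2 6 1 4]
After op 6 (in_shuffle): [2 3 6 0 1 5 4]
Position 0: card 2.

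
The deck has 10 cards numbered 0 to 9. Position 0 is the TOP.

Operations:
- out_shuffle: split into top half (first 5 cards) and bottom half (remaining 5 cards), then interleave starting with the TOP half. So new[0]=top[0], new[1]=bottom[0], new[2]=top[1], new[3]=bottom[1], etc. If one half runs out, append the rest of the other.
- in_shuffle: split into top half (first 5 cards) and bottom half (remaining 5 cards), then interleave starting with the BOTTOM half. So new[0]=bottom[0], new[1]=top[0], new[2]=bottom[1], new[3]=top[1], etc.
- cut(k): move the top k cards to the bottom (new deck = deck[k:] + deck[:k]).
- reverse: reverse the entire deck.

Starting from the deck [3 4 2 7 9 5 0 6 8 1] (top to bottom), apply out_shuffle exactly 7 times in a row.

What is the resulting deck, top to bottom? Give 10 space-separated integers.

Answer: 3 5 4 0 2 6 7 8 9 1

Derivation:
After op 1 (out_shuffle): [3 5 4 0 2 6 7 8 9 1]
After op 2 (out_shuffle): [3 6 5 7 4 8 0 9 2 1]
After op 3 (out_shuffle): [3 8 6 0 5 9 7 2 4 1]
After op 4 (out_shuffle): [3 9 8 7 6 2 0 4 5 1]
After op 5 (out_shuffle): [3 2 9 0 8 4 7 5 6 1]
After op 6 (out_shuffle): [3 4 2 7 9 5 0 6 8 1]
After op 7 (out_shuffle): [3 5 4 0 2 6 7 8 9 1]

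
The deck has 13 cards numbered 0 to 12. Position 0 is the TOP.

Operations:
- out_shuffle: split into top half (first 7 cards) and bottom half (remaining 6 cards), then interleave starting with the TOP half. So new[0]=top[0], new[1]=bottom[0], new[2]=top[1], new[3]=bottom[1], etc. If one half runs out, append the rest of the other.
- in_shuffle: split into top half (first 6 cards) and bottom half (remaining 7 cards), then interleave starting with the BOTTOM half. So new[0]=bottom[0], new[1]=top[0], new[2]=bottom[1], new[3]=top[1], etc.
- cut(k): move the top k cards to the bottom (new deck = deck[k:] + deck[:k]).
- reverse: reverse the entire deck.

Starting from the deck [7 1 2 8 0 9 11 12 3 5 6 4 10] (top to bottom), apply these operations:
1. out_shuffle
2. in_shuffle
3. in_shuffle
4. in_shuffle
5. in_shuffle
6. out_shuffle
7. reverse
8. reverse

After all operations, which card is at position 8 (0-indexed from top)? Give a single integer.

After op 1 (out_shuffle): [7 12 1 3 2 5 8 6 0 4 9 10 11]
After op 2 (in_shuffle): [8 7 6 12 0 1 4 3 9 2 10 5 11]
After op 3 (in_shuffle): [4 8 3 7 9 6 2 12 10 0 5 1 11]
After op 4 (in_shuffle): [2 4 12 8 10 3 0 7 5 9 1 6 11]
After op 5 (in_shuffle): [0 2 7 4 5 12 9 8 1 10 6 3 11]
After op 6 (out_shuffle): [0 8 2 1 7 10 4 6 5 3 12 11 9]
After op 7 (reverse): [9 11 12 3 5 6 4 10 7 1 2 8 0]
After op 8 (reverse): [0 8 2 1 7 10 4 6 5 3 12 11 9]
Position 8: card 5.

Answer: 5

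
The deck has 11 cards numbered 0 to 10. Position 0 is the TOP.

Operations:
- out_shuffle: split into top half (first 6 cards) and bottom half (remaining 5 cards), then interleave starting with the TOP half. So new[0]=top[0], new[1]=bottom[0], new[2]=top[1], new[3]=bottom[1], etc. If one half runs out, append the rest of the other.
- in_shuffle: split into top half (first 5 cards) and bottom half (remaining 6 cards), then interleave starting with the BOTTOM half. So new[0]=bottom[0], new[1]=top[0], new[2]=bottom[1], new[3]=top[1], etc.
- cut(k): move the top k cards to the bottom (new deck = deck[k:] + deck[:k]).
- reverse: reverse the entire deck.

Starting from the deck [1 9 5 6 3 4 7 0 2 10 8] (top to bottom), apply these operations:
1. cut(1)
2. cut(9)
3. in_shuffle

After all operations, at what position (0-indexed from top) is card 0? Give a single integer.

After op 1 (cut(1)): [9 5 6 3 4 7 0 2 10 8 1]
After op 2 (cut(9)): [8 1 9 5 6 3 4 7 0 2 10]
After op 3 (in_shuffle): [3 8 4 1 7 9 0 5 2 6 10]
Card 0 is at position 6.

Answer: 6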